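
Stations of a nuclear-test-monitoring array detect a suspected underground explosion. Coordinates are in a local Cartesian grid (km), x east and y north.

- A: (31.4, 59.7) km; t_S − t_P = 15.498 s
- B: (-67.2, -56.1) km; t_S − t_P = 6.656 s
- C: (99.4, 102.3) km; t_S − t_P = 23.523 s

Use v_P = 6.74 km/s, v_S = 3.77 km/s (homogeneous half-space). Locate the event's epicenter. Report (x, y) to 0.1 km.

Distance from S−P lag: d = Δt · v_P v_S / (v_P − v_S) = Δt · (6.74·3.77)/(6.74−3.77) ≈ 8.5555·Δt.
So d_A = 132.59, d_B = 56.95, d_C = 201.25 km.
Circle about each station: (x − 31.4)² + (y − 59.7)² = 132.59²; (x + 67.2)² + (y + 56.1)² = 56.95²; (x − 99.4)² + (y − 102.3)² = 201.25².
Subtracting the A equation from the B and C equations removes the quadratic terms:
-197.2 x − 231.6 y = 17449.81
136.0 x + 85.2 y = -7125.85
Solving the 2×2 system: x ≈ -11.1, y ≈ -65.9 km.

-11.1 km east, -65.9 km north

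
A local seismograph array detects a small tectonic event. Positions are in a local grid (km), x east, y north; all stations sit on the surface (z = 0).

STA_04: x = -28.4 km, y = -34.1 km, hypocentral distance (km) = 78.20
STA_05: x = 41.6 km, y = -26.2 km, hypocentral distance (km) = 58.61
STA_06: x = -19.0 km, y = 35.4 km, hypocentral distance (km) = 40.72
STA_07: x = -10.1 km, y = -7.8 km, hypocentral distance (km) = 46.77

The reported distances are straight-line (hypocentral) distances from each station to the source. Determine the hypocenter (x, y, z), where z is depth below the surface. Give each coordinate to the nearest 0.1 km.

(19.3, 26.9, 10.9)

Each station gives a sphere (x−x_i)² + (y−y_i)² + z² = d_i² (stations at z=0).
Subtracting the STA_04 sphere from STA_05 and STA_06: z² cancels, leaving linear equations in x and y:
140.0 x + 15.8 y = 3127.74
18.8 x + 139.0 y = 4101.91
Solving: x ≈ 19.305, y ≈ 26.899 km (keep extra digits for the depth step; rounded: 19.3, 26.9).
Then from the STA_04 sphere: z² = 78.20² − (x + 28.4)² − (y + 34.1)² with x = 19.305, y = 26.899, so z ≈ 10.890 ≈ 10.9 km.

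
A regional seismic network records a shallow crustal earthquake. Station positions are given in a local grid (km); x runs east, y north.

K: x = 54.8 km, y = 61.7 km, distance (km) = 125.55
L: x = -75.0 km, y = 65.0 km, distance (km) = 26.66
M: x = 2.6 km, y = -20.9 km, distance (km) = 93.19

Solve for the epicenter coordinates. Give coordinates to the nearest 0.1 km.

Circle about each station: (x − 54.8)² + (y − 61.7)² = 125.55²; (x + 75.0)² + (y − 65.0)² = 26.66²; (x − 2.6)² + (y + 20.9)² = 93.19².
Subtracting the K equation from the L and M equations removes the quadratic terms:
-259.6 x + 6.6 y = 18092.12
-104.4 x − 165.2 y = 712.07
Solving the 2×2 system: x ≈ -68.7, y ≈ 39.1 km.

x ≈ -68.7 km, y ≈ 39.1 km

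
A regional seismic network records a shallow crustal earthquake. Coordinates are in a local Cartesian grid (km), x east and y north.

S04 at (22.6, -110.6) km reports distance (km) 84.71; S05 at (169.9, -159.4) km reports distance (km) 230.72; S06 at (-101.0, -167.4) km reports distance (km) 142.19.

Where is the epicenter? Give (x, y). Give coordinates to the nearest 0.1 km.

(-30.0, -44.2)

Circle about each station: (x − 22.6)² + (y + 110.6)² = 84.71²; (x − 169.9)² + (y + 159.4)² = 230.72²; (x + 101.0)² + (y + 167.4)² = 142.19².
Subtracting the S04 equation from the S05 and S06 equations removes the quadratic terms:
294.6 x − 97.6 y = -4524.68
-247.2 x − 113.6 y = 12438.43
Solving the 2×2 system: x ≈ -30.0, y ≈ -44.2 km.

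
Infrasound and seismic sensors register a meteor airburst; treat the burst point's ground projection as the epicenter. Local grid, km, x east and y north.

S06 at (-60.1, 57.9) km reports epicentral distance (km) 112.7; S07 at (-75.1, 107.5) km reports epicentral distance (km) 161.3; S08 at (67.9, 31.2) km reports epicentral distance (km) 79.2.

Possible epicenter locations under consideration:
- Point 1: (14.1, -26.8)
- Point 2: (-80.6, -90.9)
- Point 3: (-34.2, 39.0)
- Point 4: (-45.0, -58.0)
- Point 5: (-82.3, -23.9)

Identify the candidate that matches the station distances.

For each candidate, compare |candidate − station| to the reported distance:
Point 1: residuals S06 0.1, S07 0.1, S08 0.1 → max 0.1 km
Point 2: residuals S06 37.5, S07 37.2, S08 113.1 → max 113.1 km
Point 3: residuals S06 80.6, S07 81.5, S08 23.2 → max 81.5 km
Point 4: residuals S06 4.2, S07 6.9, S08 64.7 → max 64.7 km
Point 5: residuals S06 27.9, S07 29.7, S08 80.8 → max 80.8 km
Only Point 1 has all residuals ≈ 0.

Point 1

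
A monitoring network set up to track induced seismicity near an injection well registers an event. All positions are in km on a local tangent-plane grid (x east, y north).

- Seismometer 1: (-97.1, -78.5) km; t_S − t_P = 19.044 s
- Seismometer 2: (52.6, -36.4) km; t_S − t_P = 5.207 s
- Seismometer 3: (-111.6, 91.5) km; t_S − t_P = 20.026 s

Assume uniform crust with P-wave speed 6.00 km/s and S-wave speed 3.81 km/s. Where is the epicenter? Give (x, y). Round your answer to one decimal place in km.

(80.9, 10.0)

Distance from S−P lag: d = Δt · v_P v_S / (v_P − v_S) = Δt · (6.00·3.81)/(6.00−3.81) ≈ 10.4384·Δt.
So d_Seismometer 1 = 198.79, d_Seismometer 2 = 54.35, d_Seismometer 3 = 209.04 km.
Circle about each station: (x + 97.1)² + (y + 78.5)² = 198.79²; (x − 52.6)² + (y + 36.4)² = 54.35²; (x + 111.6)² + (y − 91.5)² = 209.04².
Subtracting the Seismometer 1 equation from the Seismometer 2 and Seismometer 3 equations removes the quadratic terms:
299.4 x + 84.2 y = 25064.60
-29.0 x + 340.0 y = 1055.89
Solving the 2×2 system: x ≈ 80.9, y ≈ 10.0 km.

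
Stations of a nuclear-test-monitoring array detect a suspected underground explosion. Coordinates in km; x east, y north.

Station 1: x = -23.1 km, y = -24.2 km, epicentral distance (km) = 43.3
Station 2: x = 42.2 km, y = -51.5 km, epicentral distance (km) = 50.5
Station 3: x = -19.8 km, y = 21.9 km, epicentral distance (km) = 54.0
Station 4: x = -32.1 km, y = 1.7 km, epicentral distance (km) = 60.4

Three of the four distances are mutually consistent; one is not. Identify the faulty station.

Station 1

Solve using three stations at a time. Using Station 2, Station 3, Station 4 (subtract circle equations pairwise → linear system) gives (x, y) ≈ (28.1, -3.0).
Distances from that point to each station vs reported:
  Station 1: calculated 55.4 vs reported 43.3 → residual 12.1 km
  Station 2: calculated 50.5 vs reported 50.5 → residual 0.0 km
  Station 3: calculated 54.0 vs reported 54.0 → residual 0.0 km
  Station 4: calculated 60.4 vs reported 60.4 → residual 0.0 km
Station 2, Station 3, Station 4 are mutually consistent (residuals ≈ 0); Station 1 is off by 12.1 km.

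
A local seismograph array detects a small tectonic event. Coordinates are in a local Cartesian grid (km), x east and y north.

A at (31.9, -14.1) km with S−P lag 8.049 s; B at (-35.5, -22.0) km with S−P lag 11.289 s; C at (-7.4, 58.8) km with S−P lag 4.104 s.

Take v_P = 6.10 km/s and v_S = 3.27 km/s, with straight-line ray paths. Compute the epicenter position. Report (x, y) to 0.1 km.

Distance from S−P lag: d = Δt · v_P v_S / (v_P − v_S) = Δt · (6.10·3.27)/(6.10−3.27) ≈ 7.0484·Δt.
So d_A = 56.73, d_B = 79.57, d_C = 28.93 km.
Circle about each station: (x − 31.9)² + (y + 14.1)² = 56.73²; (x + 35.5)² + (y + 22.0)² = 79.57²; (x + 7.4)² + (y − 58.8)² = 28.93².
Subtracting the A equation from the B and C equations removes the quadratic terms:
-134.8 x − 15.8 y = -2585.26
-78.6 x + 145.8 y = 4677.13
Solving the 2×2 system: x ≈ 14.5, y ≈ 39.9 km.

(14.5, 39.9)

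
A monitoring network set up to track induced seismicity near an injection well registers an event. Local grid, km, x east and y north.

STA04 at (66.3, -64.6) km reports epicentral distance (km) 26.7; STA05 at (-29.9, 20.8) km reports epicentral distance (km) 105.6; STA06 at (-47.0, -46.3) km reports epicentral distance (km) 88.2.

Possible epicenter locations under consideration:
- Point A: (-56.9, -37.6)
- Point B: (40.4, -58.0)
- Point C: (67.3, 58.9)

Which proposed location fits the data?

Point B

For each candidate, compare |candidate − station| to the reported distance:
Point A: residuals STA04 99.4, STA05 41.3, STA06 75.0 → max 99.4 km
Point B: residuals STA04 0.0, STA05 0.0, STA06 0.0 → max 0.0 km
Point C: residuals STA04 96.8, STA05 1.2, STA06 67.1 → max 96.8 km
Only Point B has all residuals ≈ 0.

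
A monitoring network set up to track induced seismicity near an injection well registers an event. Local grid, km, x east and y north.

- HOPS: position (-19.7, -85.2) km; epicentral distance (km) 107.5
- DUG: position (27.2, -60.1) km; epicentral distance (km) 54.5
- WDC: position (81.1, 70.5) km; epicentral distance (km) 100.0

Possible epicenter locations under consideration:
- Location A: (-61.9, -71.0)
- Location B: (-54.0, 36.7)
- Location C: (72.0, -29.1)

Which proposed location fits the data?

For each candidate, compare |candidate − station| to the reported distance:
Location A: residuals HOPS 63.0, DUG 35.3, WDC 101.2 → max 101.2 km
Location B: residuals HOPS 19.1, DUG 71.8, WDC 39.3 → max 71.8 km
Location C: residuals HOPS 0.0, DUG 0.0, WDC 0.0 → max 0.0 km
Only Location C has all residuals ≈ 0.

Location C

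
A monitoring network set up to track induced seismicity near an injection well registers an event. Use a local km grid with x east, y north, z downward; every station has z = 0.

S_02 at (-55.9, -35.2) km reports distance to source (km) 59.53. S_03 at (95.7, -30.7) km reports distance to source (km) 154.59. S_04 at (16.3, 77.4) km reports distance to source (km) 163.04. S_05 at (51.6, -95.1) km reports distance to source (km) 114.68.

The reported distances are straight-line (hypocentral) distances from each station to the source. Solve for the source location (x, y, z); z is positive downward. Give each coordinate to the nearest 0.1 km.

Each station gives a sphere (x−x_i)² + (y−y_i)² + z² = d_i² (stations at z=0).
Subtracting the S_02 sphere from S_03 and S_04: z² cancels, leaving linear equations in x and y:
303.2 x + 9.0 y = -14617.12
144.4 x + 225.2 y = -21145.62
Solving: x ≈ -46.304, y ≈ -64.207 km (keep extra digits for the depth step; rounded: -46.3, -64.2).
Then from the S_02 sphere: z² = 59.53² − (x + 55.9)² − (y + 35.2)² with x = -46.304, y = -64.207, so z ≈ 51.091 ≈ 51.1 km.

(-46.3, -64.2, 51.1)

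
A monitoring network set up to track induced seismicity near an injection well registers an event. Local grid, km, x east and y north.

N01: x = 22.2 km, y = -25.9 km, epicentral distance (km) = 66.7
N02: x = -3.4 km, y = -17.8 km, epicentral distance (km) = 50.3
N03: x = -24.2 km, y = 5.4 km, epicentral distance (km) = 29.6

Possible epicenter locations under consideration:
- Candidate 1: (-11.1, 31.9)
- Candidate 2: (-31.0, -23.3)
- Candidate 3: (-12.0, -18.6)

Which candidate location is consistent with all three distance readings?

Candidate 1

For each candidate, compare |candidate − station| to the reported distance:
Candidate 1: residuals N01 0.0, N02 0.0, N03 0.0 → max 0.0 km
Candidate 2: residuals N01 13.4, N02 22.2, N03 0.1 → max 22.2 km
Candidate 3: residuals N01 31.7, N02 41.7, N03 2.7 → max 41.7 km
Only Candidate 1 has all residuals ≈ 0.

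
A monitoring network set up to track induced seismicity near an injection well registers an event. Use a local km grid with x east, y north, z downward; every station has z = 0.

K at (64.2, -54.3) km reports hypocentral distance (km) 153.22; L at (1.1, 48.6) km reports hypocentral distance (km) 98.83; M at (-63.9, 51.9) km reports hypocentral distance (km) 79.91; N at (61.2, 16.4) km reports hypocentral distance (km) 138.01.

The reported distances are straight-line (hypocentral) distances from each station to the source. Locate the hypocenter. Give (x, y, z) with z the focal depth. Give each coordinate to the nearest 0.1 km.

Each station gives a sphere (x−x_i)² + (y−y_i)² + z² = d_i² (stations at z=0).
Subtracting the K sphere from L and M: z² cancels, leaving linear equations in x and y:
-126.2 x + 205.8 y = 9002.04
-256.2 x + 212.4 y = 16797.45
Solving: x ≈ -59.599, y ≈ 7.194 km (keep extra digits for the depth step; rounded: -59.6, 7.2).
Then from the K sphere: z² = 153.22² − (x − 64.2)² − (y + 54.3)² with x = -59.599, y = 7.194, so z ≈ 66.096 ≈ 66.1 km.

x ≈ -59.6 km, y ≈ 7.2 km, depth ≈ 66.1 km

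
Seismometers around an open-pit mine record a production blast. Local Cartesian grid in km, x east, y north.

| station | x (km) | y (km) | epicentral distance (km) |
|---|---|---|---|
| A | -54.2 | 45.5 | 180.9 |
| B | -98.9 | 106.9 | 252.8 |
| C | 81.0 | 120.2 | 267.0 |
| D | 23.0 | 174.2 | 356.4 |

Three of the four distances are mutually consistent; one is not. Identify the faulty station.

D

Solve using three stations at a time. Using A, B, C (subtract circle equations pairwise → linear system) gives (x, y) ≈ (-11.4, -130.3).
Distances from that point to each station vs reported:
  A: calculated 181.0 vs reported 180.9 → residual 0.1 km
  B: calculated 252.8 vs reported 252.8 → residual 0.0 km
  C: calculated 267.0 vs reported 267.0 → residual 0.0 km
  D: calculated 306.5 vs reported 356.4 → residual 49.9 km
A, B, C are mutually consistent (residuals ≈ 0); D is off by 49.9 km.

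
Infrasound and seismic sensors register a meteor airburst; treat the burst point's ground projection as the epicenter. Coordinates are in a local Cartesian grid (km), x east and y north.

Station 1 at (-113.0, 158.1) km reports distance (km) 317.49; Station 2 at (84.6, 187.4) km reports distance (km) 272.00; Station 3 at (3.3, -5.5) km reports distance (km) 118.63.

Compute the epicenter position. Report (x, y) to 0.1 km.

Circle about each station: (x + 113.0)² + (y − 158.1)² = 317.49²; (x − 84.6)² + (y − 187.4)² = 272.00²; (x − 3.3)² + (y + 5.5)² = 118.63².
Subtracting the Station 1 equation from the Station 2 and Station 3 equations removes the quadratic terms:
395.2 x + 58.6 y = 31327.21
232.6 x − 327.2 y = 49003.35
Solving the 2×2 system: x ≈ 91.8, y ≈ -84.5 km.

91.8 km east, -84.5 km north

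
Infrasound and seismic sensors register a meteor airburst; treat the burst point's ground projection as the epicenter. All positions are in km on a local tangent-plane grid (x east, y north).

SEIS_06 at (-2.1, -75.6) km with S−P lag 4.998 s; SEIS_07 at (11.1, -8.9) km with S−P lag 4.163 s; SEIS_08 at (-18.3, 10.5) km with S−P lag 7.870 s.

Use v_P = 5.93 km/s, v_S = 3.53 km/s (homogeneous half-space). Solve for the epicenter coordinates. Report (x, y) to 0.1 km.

25.8 km east, -42.1 km north

Distance from S−P lag: d = Δt · v_P v_S / (v_P − v_S) = Δt · (5.93·3.53)/(5.93−3.53) ≈ 8.7220·Δt.
So d_SEIS_06 = 43.59, d_SEIS_07 = 36.31, d_SEIS_08 = 68.64 km.
Circle about each station: (x + 2.1)² + (y + 75.6)² = 43.59²; (x − 11.1)² + (y + 8.9)² = 36.31²; (x + 18.3)² + (y − 10.5)² = 68.64².
Subtracting the SEIS_06 equation from the SEIS_07 and SEIS_08 equations removes the quadratic terms:
26.4 x + 133.4 y = -4935.68
-32.4 x + 172.2 y = -8085.99
Solving the 2×2 system: x ≈ 25.8, y ≈ -42.1 km.
Check against SEIS_06 (with the unrounded x, y): √((x + 2.1)²+(y + 75.6)²) = 43.59 ≈ 43.59 km. ✓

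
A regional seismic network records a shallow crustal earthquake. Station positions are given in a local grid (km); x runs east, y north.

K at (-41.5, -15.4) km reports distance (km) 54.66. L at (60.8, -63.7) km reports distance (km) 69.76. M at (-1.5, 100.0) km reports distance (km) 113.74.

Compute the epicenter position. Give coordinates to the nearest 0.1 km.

Circle about each station: (x + 41.5)² + (y + 15.4)² = 54.66²; (x − 60.8)² + (y + 63.7)² = 69.76²; (x + 1.5)² + (y − 100.0)² = 113.74².
Subtracting the K equation from the L and M equations removes the quadratic terms:
204.6 x − 96.6 y = 3916.18
80.0 x + 230.8 y = -1906.23
Solving the 2×2 system: x ≈ 13.1, y ≈ -12.8 km.
Check against K (with the unrounded x, y): √((x + 41.5)²+(y + 15.4)²) = 54.66 ≈ 54.66 km. ✓

(13.1, -12.8)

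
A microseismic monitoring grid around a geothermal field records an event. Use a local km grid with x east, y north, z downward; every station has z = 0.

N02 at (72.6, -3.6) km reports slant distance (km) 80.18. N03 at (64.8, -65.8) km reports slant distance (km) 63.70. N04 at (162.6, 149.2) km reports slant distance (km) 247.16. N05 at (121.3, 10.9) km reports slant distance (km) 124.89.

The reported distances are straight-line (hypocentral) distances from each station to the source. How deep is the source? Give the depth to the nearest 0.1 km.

Each station gives a sphere (x−x_i)² + (y−y_i)² + z² = d_i² (stations at z=0).
Subtracting the N02 sphere from N03 and N04: z² cancels, leaving linear equations in x and y:
-15.6 x − 124.4 y = 5616.10
180.0 x + 305.6 y = -11243.55
Solving: x ≈ 18.019, y ≈ -47.405 km (keep extra digits for the depth step; rounded: 18.0, -47.4).
Then from the N02 sphere: z² = 80.18² − (x − 72.6)² − (y + 3.6)² with x = 18.019, y = -47.405, so z ≈ 39.126 ≈ 39.1 km.

39.1 km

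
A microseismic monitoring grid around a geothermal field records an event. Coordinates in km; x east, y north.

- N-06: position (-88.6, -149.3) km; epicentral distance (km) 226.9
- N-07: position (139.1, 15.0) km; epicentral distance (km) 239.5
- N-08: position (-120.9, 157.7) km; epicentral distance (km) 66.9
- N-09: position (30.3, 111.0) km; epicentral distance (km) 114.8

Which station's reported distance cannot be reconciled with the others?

N-06

Solve using three stations at a time. Using N-07, N-08, N-09 (subtract circle equations pairwise → linear system) gives (x, y) ≈ (-84.2, 101.7).
Distances from that point to each station vs reported:
  N-06: calculated 251.1 vs reported 226.9 → residual 24.2 km
  N-07: calculated 239.5 vs reported 239.5 → residual 0.0 km
  N-08: calculated 66.9 vs reported 66.9 → residual 0.0 km
  N-09: calculated 114.8 vs reported 114.8 → residual 0.0 km
N-07, N-08, N-09 are mutually consistent (residuals ≈ 0); N-06 is off by 24.2 km.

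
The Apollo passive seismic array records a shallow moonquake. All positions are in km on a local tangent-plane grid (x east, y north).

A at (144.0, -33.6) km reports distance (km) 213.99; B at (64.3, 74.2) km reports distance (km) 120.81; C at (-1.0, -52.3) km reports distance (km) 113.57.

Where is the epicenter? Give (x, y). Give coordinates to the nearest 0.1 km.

Circle about each station: (x − 144.0)² + (y + 33.6)² = 213.99²; (x − 64.3)² + (y − 74.2)² = 120.81²; (x + 1.0)² + (y + 52.3)² = 113.57².
Subtracting pairs of circle equations eliminates x²+y² and gives linear equations (the radical axes):
-159.4 x + 215.6 y = 18971.83
-290.0 x − 37.4 y = 13764.91
Solving the 2×2 system: x ≈ -53.7, y ≈ 48.3 km.
Check against A (with the unrounded x, y): √((x − 144.0)²+(y + 33.6)²) = 213.99 ≈ 213.99 km. ✓

(-53.7, 48.3)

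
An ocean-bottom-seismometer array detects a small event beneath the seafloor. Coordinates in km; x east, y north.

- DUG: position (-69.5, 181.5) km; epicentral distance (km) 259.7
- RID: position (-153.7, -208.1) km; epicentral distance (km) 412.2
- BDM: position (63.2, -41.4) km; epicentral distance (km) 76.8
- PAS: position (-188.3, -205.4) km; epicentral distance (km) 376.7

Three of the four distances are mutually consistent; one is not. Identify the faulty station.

RID

Solve using three stations at a time. Using DUG, BDM, PAS (subtract circle equations pairwise → linear system) gives (x, y) ≈ (122.8, 7.0).
Distances from that point to each station vs reported:
  DUG: calculated 259.7 vs reported 259.7 → residual 0.0 km
  RID: calculated 350.3 vs reported 412.2 → residual 61.9 km
  BDM: calculated 76.8 vs reported 76.8 → residual 0.0 km
  PAS: calculated 376.7 vs reported 376.7 → residual 0.0 km
DUG, BDM, PAS are mutually consistent (residuals ≈ 0); RID is off by 61.9 km.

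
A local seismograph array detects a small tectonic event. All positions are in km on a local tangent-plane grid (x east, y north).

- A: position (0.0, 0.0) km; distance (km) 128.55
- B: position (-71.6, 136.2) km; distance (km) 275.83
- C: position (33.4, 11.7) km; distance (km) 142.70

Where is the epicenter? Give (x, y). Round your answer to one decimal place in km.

x ≈ 6.3 km, y ≈ -128.4 km

Circle about each station: x² + y² = 128.55²; (x + 71.6)² + (y − 136.2)² = 275.83²; (x − 33.4)² + (y − 11.7)² = 142.70².
Subtracting pairs of circle equations eliminates x²+y² and gives linear equations (the radical axes):
-143.2 x + 272.4 y = -35880.09
66.8 x + 23.4 y = -2585.74
Solving the 2×2 system: x ≈ 6.3, y ≈ -128.4 km.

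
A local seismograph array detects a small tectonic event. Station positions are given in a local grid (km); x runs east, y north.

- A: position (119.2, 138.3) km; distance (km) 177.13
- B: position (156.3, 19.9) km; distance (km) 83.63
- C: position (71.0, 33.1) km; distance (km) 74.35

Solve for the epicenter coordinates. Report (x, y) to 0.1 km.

x ≈ 95.2 km, y ≈ -37.2 km

Circle about each station: (x − 119.2)² + (y − 138.3)² = 177.13²; (x − 156.3)² + (y − 19.9)² = 83.63²; (x − 71.0)² + (y − 33.1)² = 74.35².
Subtracting the A equation from the B and C equations removes the quadratic terms:
74.2 x − 236.8 y = 15871.23
-96.4 x − 210.4 y = -1351.81
Solving the 2×2 system: x ≈ 95.2, y ≈ -37.2 km.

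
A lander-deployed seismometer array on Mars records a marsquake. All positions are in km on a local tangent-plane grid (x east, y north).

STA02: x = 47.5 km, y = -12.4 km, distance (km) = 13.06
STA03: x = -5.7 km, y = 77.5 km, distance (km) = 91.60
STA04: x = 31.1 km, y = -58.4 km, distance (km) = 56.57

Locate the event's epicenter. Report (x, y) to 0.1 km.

Circle about each station: (x − 47.5)² + (y + 12.4)² = 13.06²; (x + 5.7)² + (y − 77.5)² = 91.60²; (x − 31.1)² + (y + 58.4)² = 56.57².
Subtracting the STA02 equation from the STA03 and STA04 equations removes the quadratic terms:
-106.4 x + 179.8 y = -4591.27
-32.8 x − 92.0 y = -1061.84
Solving the 2×2 system: x ≈ 39.1, y ≈ -2.4 km.

x ≈ 39.1 km, y ≈ -2.4 km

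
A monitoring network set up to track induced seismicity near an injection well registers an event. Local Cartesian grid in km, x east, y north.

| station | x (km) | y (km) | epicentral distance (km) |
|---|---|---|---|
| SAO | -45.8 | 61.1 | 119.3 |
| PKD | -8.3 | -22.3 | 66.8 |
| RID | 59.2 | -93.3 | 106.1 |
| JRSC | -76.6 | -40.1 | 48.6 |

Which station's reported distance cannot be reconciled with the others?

Solve using three stations at a time. Using PKD, RID, JRSC (subtract circle equations pairwise → linear system) gives (x, y) ≈ (-45.7, -77.6).
Distances from that point to each station vs reported:
  SAO: calculated 138.7 vs reported 119.3 → residual 19.4 km
  PKD: calculated 66.8 vs reported 66.8 → residual 0.0 km
  RID: calculated 106.1 vs reported 106.1 → residual 0.0 km
  JRSC: calculated 48.6 vs reported 48.6 → residual 0.0 km
PKD, RID, JRSC are mutually consistent (residuals ≈ 0); SAO is off by 19.4 km.

SAO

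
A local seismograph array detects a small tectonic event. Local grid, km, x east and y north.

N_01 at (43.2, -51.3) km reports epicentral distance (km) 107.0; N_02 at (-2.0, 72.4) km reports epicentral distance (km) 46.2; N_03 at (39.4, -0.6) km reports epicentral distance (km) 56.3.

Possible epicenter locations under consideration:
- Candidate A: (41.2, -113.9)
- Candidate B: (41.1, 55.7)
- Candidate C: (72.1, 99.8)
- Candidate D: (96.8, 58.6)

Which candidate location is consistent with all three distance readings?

For each candidate, compare |candidate − station| to the reported distance:
Candidate A: residuals N_01 44.4, N_02 145.0, N_03 57.0 → max 145.0 km
Candidate B: residuals N_01 0.0, N_02 0.0, N_03 0.0 → max 0.0 km
Candidate C: residuals N_01 46.8, N_02 32.8, N_03 49.3 → max 49.3 km
Candidate D: residuals N_01 15.3, N_02 53.6, N_03 26.2 → max 53.6 km
Only Candidate B has all residuals ≈ 0.

Candidate B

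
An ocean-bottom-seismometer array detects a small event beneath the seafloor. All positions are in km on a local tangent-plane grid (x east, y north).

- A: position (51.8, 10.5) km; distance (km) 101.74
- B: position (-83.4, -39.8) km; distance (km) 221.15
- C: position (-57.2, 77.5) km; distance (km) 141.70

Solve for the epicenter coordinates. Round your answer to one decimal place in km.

(81.2, 107.9)

Circle about each station: (x − 51.8)² + (y − 10.5)² = 101.74²; (x + 83.4)² + (y + 39.8)² = 221.15²; (x + 57.2)² + (y − 77.5)² = 141.70².
Subtracting pairs of circle equations eliminates x²+y² and gives linear equations (the radical axes):
-270.4 x − 100.6 y = -32810.18
-218.0 x + 134.0 y = -3243.26
Solving the 2×2 system: x ≈ 81.2, y ≈ 107.9 km.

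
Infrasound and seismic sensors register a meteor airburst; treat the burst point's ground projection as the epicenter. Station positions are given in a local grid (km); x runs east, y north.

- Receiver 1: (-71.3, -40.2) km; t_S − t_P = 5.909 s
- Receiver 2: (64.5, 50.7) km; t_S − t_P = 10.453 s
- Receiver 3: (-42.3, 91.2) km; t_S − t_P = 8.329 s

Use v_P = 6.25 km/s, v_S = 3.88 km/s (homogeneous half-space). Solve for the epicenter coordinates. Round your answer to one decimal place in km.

Distance from S−P lag: d = Δt · v_P v_S / (v_P − v_S) = Δt · (6.25·3.88)/(6.25−3.88) ≈ 10.2321·Δt.
So d_Receiver 1 = 60.46, d_Receiver 2 = 106.96, d_Receiver 3 = 85.22 km.
Circle about each station: (x + 71.3)² + (y + 40.2)² = 60.46²; (x − 64.5)² + (y − 50.7)² = 106.96²; (x + 42.3)² + (y − 91.2)² = 85.22².
Subtracting the Receiver 1 equation from the Receiver 2 and Receiver 3 equations removes the quadratic terms:
271.6 x + 181.8 y = -7754.02
58.0 x + 262.8 y = -200.04
Solving the 2×2 system: x ≈ -32.9, y ≈ 6.5 km.

(-32.9, 6.5)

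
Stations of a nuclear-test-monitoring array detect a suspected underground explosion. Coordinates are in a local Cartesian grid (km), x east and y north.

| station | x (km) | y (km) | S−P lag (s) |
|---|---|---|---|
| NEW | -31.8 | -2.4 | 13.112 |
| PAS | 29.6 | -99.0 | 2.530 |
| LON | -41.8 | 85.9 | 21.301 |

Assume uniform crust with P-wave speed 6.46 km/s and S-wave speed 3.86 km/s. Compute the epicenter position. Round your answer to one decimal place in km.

53.5 km east, -94.8 km north

Distance from S−P lag: d = Δt · v_P v_S / (v_P − v_S) = Δt · (6.46·3.86)/(6.46−3.86) ≈ 9.5906·Δt.
So d_NEW = 125.75, d_PAS = 24.26, d_LON = 204.29 km.
Circle about each station: (x + 31.8)² + (y + 2.4)² = 125.75²; (x − 29.6)² + (y + 99.0)² = 24.26²; (x + 41.8)² + (y − 85.9)² = 204.29².
Subtracting pairs of circle equations eliminates x²+y² and gives linear equations (the radical axes):
122.8 x − 193.2 y = 24884.67
-20.0 x + 176.6 y = -17812.29
Solving the 2×2 system: x ≈ 53.5, y ≈ -94.8 km.
Check against NEW (with the unrounded x, y): √((x + 31.8)²+(y + 2.4)²) = 125.75 ≈ 125.75 km. ✓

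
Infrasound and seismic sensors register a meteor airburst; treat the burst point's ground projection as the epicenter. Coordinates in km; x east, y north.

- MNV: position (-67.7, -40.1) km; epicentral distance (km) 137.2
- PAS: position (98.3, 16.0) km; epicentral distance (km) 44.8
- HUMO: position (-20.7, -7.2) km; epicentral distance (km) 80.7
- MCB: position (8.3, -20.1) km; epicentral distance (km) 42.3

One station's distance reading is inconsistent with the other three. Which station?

Solve using three stations at a time. Using MNV, PAS, HUMO (subtract circle equations pairwise → linear system) gives (x, y) ≈ (54.1, 23.0).
Distances from that point to each station vs reported:
  MNV: calculated 137.2 vs reported 137.2 → residual 0.0 km
  PAS: calculated 44.8 vs reported 44.8 → residual 0.0 km
  HUMO: calculated 80.7 vs reported 80.7 → residual 0.0 km
  MCB: calculated 62.9 vs reported 42.3 → residual 20.6 km
MNV, PAS, HUMO are mutually consistent (residuals ≈ 0); MCB is off by 20.6 km.

MCB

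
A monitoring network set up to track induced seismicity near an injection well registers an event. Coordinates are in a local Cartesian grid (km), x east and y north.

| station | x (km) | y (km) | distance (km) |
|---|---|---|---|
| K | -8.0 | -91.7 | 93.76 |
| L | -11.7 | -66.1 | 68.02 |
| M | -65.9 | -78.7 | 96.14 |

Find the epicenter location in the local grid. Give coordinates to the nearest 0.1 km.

Circle about each station: (x + 8.0)² + (y + 91.7)² = 93.76²; (x + 11.7)² + (y + 66.1)² = 68.02²; (x + 65.9)² + (y + 78.7)² = 96.14².
Subtracting pairs of circle equations eliminates x²+y² and gives linear equations (the radical axes):
-7.4 x + 51.2 y = 197.43
-115.8 x + 26.0 y = 1611.65
Solving the 2×2 system: x ≈ -13.5, y ≈ 1.9 km.

-13.5 km east, 1.9 km north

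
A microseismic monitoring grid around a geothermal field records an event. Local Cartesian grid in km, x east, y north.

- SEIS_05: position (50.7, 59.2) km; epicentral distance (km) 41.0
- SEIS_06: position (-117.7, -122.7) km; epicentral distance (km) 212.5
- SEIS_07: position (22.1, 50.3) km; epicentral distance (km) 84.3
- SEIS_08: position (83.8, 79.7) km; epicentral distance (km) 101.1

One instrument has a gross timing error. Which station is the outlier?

Solve using three stations at a time. Using SEIS_06, SEIS_07, SEIS_08 (subtract circle equations pairwise → linear system) gives (x, y) ≈ (68.2, -20.0).
Distances from that point to each station vs reported:
  SEIS_05: calculated 81.1 vs reported 41.0 → residual 40.1 km
  SEIS_06: calculated 212.4 vs reported 212.5 → residual 0.1 km
  SEIS_07: calculated 84.0 vs reported 84.3 → residual 0.3 km
  SEIS_08: calculated 100.9 vs reported 101.1 → residual 0.2 km
SEIS_06, SEIS_07, SEIS_08 are mutually consistent (residuals ≈ 0); SEIS_05 is off by 40.1 km.

SEIS_05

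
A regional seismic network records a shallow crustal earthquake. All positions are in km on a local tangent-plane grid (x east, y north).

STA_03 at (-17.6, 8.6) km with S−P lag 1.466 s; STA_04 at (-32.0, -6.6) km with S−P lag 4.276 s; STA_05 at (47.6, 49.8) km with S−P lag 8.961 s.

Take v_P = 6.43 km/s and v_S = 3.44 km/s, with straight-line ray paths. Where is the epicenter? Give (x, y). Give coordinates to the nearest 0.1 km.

Distance from S−P lag: d = Δt · v_P v_S / (v_P − v_S) = Δt · (6.43·3.44)/(6.43−3.44) ≈ 7.3977·Δt.
So d_STA_03 = 10.85, d_STA_04 = 31.63, d_STA_05 = 66.29 km.
Circle about each station: (x + 17.6)² + (y − 8.6)² = 10.85²; (x + 32.0)² + (y + 6.6)² = 31.63²; (x − 47.6)² + (y − 49.8)² = 66.29².
Subtracting pairs of circle equations eliminates x²+y² and gives linear equations (the radical axes):
-28.8 x − 30.4 y = -198.89
130.4 x + 82.4 y = 85.44
Solving the 2×2 system: x ≈ -8.7, y ≈ 14.8 km.

(-8.7, 14.8)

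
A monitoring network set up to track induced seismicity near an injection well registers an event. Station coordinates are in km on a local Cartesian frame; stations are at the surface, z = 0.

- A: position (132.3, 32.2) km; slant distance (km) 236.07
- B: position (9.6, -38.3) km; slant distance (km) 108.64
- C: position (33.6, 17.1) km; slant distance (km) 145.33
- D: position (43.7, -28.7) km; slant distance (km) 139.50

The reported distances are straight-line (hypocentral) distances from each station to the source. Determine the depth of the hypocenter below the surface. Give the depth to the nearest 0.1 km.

Each station gives a sphere (x−x_i)² + (y−y_i)² + z² = d_i² (stations at z=0).
Subtracting the A sphere from B and C: z² cancels, leaving linear equations in x and y:
-245.4 x − 141.0 y = 26945.32
-197.4 x − 30.2 y = 17489.48
Solving: x ≈ -80.905, y ≈ -50.292 km (keep extra digits for the depth step; rounded: -80.9, -50.3).
Then from the A sphere: z² = 236.07² − (x − 132.3)² − (y − 32.2)² with x = -80.905, y = -50.292, so z ≈ 58.888 ≈ 58.9 km.
Check against D (with the unrounded solution): distance 139.50 ≈ 139.50 km. ✓

z ≈ 58.9 km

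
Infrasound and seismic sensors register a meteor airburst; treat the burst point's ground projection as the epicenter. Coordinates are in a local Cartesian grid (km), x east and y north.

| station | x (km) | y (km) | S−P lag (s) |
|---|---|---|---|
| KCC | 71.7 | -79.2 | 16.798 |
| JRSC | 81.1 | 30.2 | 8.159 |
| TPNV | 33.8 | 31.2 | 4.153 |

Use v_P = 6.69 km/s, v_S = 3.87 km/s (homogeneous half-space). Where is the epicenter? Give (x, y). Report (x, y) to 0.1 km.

Distance from S−P lag: d = Δt · v_P v_S / (v_P − v_S) = Δt · (6.69·3.87)/(6.69−3.87) ≈ 9.1810·Δt.
So d_KCC = 154.22, d_JRSC = 74.91, d_TPNV = 38.13 km.
Circle about each station: (x − 71.7)² + (y + 79.2)² = 154.22²; (x − 81.1)² + (y − 30.2)² = 74.91²; (x − 33.8)² + (y − 31.2)² = 38.13².
Subtracting pairs of circle equations eliminates x²+y² and gives linear equations (the radical axes):
18.8 x + 218.8 y = 14248.02
-75.8 x + 220.8 y = 13032.26
Solving the 2×2 system: x ≈ 14.2, y ≈ 63.9 km.
Check against KCC (with the unrounded x, y): √((x − 71.7)²+(y + 79.2)²) = 154.22 ≈ 154.22 km. ✓

14.2 km east, 63.9 km north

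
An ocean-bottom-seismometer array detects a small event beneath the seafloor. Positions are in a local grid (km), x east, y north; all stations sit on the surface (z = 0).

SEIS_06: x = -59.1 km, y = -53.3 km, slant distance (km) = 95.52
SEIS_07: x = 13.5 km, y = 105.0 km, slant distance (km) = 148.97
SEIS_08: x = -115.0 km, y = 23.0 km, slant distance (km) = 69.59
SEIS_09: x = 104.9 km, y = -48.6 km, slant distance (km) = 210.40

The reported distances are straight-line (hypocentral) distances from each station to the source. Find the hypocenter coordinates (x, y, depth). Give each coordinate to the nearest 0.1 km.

(-86.1, 13.6, 62.6)

Each station gives a sphere (x−x_i)² + (y−y_i)² + z² = d_i² (stations at z=0).
Subtracting the SEIS_06 sphere from SEIS_07 and SEIS_08: z² cancels, leaving linear equations in x and y:
145.2 x + 316.6 y = -8194.44
-111.8 x + 152.6 y = 11701.60
Solving: x ≈ -86.097, y ≈ 13.604 km (keep extra digits for the depth step; rounded: -86.1, 13.6).
Then from the SEIS_06 sphere: z² = 95.52² − (x + 59.1)² − (y + 53.3)² with x = -86.097, y = 13.604, so z ≈ 62.603 ≈ 62.6 km.
Check against SEIS_09 (with the unrounded solution): distance 210.40 ≈ 210.40 km. ✓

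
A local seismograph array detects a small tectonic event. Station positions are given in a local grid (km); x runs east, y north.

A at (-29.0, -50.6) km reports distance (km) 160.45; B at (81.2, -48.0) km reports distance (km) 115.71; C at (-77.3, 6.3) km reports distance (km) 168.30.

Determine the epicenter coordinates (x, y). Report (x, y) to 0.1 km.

Circle about each station: (x + 29.0)² + (y + 50.6)² = 160.45²; (x − 81.2)² + (y + 48.0)² = 115.71²; (x + 77.3)² + (y − 6.3)² = 168.30².
Subtracting the A equation from the B and C equations removes the quadratic terms:
220.4 x + 5.2 y = 17851.48
-96.6 x + 113.8 y = 32.93
Solving the 2×2 system: x ≈ 79.4, y ≈ 67.7 km.
Check against A (with the unrounded x, y): √((x + 29.0)²+(y + 50.6)²) = 160.44 ≈ 160.45 km. ✓

79.4 km east, 67.7 km north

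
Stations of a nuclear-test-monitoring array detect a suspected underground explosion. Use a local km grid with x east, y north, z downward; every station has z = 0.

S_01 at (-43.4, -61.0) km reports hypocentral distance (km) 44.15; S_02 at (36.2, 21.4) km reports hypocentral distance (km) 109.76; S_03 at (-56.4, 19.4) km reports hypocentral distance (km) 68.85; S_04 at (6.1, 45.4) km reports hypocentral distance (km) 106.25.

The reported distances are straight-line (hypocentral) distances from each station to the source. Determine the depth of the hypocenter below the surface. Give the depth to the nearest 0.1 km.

Each station gives a sphere (x−x_i)² + (y−y_i)² + z² = d_i² (stations at z=0).
Subtracting the S_01 sphere from S_02 and S_03: z² cancels, leaving linear equations in x and y:
159.2 x + 164.8 y = -13934.20
-26.0 x + 160.8 y = -4838.34
Solving: x ≈ -48.295, y ≈ -37.898 km (keep extra digits for the depth step; rounded: -48.3, -37.9).
Then from the S_01 sphere: z² = 44.15² − (x + 43.4)² − (y + 61.0)² with x = -48.295, y = -37.898, so z ≈ 37.304 ≈ 37.3 km.

37.3 km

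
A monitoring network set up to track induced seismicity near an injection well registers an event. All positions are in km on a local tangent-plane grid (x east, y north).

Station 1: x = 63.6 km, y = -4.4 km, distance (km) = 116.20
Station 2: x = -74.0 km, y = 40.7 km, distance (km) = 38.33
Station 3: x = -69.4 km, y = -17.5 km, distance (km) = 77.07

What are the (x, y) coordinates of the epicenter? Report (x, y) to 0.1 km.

(-37.6, 52.7)

Circle about each station: (x − 63.6)² + (y + 4.4)² = 116.20²; (x + 74.0)² + (y − 40.7)² = 38.33²; (x + 69.4)² + (y + 17.5)² = 77.07².
Subtracting the Station 1 equation from the Station 2 and Station 3 equations removes the quadratic terms:
-275.2 x + 90.2 y = 15101.42
-266.0 x − 26.2 y = 8620.95
Solving the 2×2 system: x ≈ -37.6, y ≈ 52.7 km.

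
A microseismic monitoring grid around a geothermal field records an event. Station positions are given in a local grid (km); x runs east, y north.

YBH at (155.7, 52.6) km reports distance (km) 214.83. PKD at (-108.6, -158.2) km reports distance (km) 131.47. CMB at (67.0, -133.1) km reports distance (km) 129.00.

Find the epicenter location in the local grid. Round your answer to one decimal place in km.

-32.5 km east, -51.0 km north

Circle about each station: (x − 155.7)² + (y − 52.6)² = 214.83²; (x + 108.6)² + (y + 158.2)² = 131.47²; (x − 67.0)² + (y + 133.1)² = 129.00².
Subtracting the YBH equation from the PKD and CMB equations removes the quadratic terms:
-528.6 x − 421.6 y = 38679.52
-177.4 x − 371.4 y = 24706.29
Solving the 2×2 system: x ≈ -32.5, y ≈ -51.0 km.
Check against YBH (with the unrounded x, y): √((x − 155.7)²+(y − 52.6)²) = 214.83 ≈ 214.83 km. ✓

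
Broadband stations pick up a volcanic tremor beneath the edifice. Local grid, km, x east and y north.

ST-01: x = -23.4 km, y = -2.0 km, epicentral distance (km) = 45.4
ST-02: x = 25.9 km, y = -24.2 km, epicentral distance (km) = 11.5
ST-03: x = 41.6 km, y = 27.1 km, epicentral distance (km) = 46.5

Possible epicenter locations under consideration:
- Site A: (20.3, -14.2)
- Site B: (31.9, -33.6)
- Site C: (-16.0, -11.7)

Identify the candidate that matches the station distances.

For each candidate, compare |candidate − station| to the reported distance:
Site A: residuals ST-01 0.0, ST-02 0.0, ST-03 0.0 → max 0.0 km
Site B: residuals ST-01 18.3, ST-02 0.3, ST-03 15.0 → max 18.3 km
Site C: residuals ST-01 33.2, ST-02 32.2, ST-03 22.9 → max 33.2 km
Only Site A has all residuals ≈ 0.

Site A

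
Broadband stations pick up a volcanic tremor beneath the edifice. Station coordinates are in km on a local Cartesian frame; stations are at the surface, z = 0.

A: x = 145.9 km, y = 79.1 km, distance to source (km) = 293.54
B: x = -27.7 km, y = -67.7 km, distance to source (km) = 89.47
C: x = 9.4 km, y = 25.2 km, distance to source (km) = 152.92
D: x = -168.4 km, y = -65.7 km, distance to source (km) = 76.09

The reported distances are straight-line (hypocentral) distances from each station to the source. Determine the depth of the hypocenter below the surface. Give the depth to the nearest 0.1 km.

z ≈ 43.4 km

Each station gives a sphere (x−x_i)² + (y−y_i)² + z² = d_i² (stations at z=0).
Subtracting the A sphere from B and C: z² cancels, leaving linear equations in x and y:
-347.2 x − 293.6 y = 55967.81
-273.0 x − 107.8 y = 35960.99
Solving: x ≈ -105.906, y ≈ -65.385 km (keep extra digits for the depth step; rounded: -105.9, -65.4).
Then from the A sphere: z² = 293.54² − (x − 145.9)² − (y − 79.1)² with x = -105.906, y = -65.385, so z ≈ 43.400 ≈ 43.4 km.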